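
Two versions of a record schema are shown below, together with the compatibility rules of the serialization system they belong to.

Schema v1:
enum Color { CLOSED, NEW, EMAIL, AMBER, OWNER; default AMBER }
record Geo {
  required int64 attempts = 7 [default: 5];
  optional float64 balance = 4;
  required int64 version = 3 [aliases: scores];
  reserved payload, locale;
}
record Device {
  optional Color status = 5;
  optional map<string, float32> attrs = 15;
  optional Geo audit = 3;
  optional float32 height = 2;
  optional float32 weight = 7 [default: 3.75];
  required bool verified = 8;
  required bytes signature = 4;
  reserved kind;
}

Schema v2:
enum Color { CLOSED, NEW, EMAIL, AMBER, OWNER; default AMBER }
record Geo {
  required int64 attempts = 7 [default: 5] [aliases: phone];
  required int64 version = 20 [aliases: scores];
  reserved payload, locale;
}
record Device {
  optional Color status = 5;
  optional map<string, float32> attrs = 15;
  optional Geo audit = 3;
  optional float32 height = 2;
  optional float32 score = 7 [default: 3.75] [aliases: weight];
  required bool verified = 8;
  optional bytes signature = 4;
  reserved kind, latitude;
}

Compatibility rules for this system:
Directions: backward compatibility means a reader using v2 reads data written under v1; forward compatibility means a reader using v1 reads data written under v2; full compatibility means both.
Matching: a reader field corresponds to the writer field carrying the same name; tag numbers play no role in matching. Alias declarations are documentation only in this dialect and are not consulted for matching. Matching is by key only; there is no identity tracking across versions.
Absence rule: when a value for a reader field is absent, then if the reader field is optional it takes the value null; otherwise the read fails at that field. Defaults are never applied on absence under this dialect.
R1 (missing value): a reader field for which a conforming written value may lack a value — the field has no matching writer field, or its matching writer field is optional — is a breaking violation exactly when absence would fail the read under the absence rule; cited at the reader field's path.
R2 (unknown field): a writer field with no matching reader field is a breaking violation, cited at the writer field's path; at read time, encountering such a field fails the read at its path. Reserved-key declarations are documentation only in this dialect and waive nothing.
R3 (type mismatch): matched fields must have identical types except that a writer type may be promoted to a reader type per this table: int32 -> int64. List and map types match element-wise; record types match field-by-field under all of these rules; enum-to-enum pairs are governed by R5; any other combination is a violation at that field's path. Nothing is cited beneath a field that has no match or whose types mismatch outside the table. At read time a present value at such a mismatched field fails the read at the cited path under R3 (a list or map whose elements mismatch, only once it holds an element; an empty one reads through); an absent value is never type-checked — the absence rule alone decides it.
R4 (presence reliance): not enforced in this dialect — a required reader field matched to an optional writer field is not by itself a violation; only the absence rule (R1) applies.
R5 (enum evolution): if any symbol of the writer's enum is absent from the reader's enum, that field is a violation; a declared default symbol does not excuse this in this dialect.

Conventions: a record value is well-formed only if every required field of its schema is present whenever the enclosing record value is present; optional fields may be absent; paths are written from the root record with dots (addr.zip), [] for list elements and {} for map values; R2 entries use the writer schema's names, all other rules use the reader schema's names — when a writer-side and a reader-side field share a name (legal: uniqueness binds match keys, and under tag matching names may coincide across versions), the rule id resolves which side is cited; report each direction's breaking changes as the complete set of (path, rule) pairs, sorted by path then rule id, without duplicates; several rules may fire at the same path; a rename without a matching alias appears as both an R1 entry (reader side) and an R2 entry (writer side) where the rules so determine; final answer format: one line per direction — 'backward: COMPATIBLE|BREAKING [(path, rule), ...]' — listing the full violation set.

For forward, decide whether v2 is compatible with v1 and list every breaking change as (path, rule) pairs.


forward: BREAKING [(score, R2), (signature, R1)]

arrows below run writer -> reader for Device
forward pass over Device, reader schema v1, writer schema v2:
  status: paired with writer status (Color -> Color; writer optional)
  attrs: paired with writer attrs (map<string, float32> -> map<string, float32>; writer optional)
  audit: paired with writer audit (Geo -> Geo; writer optional)
  height: paired with writer height (float32 -> float32; writer optional)
  weight: no writer-side match
  verified: paired with writer verified (bool -> bool; writer required)
  signature: paired with writer signature (bytes -> bytes; writer optional)
  score (writer side), unknown to reader
  audit.attempts: paired with writer audit.attempts (int64 -> int64; writer required)
  audit.balance: no writer-side match
  audit.version: paired with writer audit.version (int64 -> int64; writer required)
  violation R2 at score
  violation R1 at signature
  => 2 violation(s): forward is BREAKING for Device
checking off the Device differences that do not matter here:
  removed field balance from record Geo -> its effect on Device is confined to the backward direction, not asked
  field version in record Geo: tag 3 changed to 20 -> fires no rule on Device, leaving the asked answer as it is


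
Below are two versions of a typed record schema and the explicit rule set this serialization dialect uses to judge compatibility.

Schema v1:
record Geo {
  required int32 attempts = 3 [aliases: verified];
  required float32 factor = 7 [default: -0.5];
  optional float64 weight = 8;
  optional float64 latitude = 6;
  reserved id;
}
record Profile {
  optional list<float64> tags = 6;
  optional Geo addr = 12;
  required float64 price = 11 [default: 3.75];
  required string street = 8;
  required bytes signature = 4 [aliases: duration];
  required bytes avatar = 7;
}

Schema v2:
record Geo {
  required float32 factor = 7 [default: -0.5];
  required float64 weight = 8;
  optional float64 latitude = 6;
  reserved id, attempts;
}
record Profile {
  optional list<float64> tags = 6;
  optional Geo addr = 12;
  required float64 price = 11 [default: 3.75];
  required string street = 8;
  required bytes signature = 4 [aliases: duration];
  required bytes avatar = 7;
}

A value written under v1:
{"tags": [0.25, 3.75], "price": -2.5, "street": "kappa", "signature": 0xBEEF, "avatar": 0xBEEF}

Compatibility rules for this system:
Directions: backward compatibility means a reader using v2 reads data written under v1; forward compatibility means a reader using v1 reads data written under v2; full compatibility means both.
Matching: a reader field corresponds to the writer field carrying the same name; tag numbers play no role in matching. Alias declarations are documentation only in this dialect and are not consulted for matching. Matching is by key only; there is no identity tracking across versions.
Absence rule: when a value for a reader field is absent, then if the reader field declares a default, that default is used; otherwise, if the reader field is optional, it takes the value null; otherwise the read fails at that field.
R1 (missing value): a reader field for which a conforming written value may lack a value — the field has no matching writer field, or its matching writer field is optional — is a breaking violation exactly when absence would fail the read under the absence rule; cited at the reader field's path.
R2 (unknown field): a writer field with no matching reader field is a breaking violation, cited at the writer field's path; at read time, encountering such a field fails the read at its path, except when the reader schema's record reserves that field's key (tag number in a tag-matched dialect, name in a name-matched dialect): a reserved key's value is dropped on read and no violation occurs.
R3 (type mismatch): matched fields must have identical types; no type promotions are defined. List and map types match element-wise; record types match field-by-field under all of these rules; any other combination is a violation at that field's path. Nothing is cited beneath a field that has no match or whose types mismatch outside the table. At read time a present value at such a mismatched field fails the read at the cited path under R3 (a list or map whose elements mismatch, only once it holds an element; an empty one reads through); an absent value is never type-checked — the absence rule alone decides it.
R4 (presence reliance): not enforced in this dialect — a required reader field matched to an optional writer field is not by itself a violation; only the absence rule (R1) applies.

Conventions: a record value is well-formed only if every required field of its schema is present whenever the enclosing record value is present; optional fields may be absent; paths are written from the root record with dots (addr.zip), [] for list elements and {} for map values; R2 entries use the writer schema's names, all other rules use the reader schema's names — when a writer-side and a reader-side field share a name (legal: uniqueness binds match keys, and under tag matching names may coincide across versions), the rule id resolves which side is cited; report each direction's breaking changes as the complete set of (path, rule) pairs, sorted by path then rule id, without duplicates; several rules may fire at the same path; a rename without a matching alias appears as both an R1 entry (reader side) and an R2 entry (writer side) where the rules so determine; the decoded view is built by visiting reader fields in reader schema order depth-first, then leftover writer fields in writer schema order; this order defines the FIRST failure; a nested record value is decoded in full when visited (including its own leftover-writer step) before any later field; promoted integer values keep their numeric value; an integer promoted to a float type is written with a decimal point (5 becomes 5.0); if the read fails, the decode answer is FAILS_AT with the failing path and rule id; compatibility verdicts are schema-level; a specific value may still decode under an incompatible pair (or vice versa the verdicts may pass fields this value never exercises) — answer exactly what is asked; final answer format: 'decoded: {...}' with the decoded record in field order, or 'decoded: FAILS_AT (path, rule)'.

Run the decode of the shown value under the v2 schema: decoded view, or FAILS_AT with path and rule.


decoded: {"tags": [0.25, 3.75], "addr": null, "price": -2.5, "street": "kappa", "signature": 0xBEEF, "avatar": 0xBEEF}

arrows below run writer -> reader for Profile
migrating the Profile value to v2:
  tags := [0.25, 3.75]
  addr := null (absent, optional -> null)
  price := -2.5
  street := "kappa"
  signature := 0xBEEF
  avatar := 0xBEEF
  => decoded: {"tags": [0.25, 3.75], "addr": null, "price": -2.5, "street": "kappa", "signature": 0xBEEF, "avatar": 0xBEEF}
remaining Profile differences; none change what is asked:
  removed field attempts from record Geo (its key "attempts" joins the reserved list) -> schema-level compatibility only; this Profile value's decode is unchanged
  field weight in record Geo: optional changed to required -> schema-level compatibility only; this Profile value's decode is unchanged


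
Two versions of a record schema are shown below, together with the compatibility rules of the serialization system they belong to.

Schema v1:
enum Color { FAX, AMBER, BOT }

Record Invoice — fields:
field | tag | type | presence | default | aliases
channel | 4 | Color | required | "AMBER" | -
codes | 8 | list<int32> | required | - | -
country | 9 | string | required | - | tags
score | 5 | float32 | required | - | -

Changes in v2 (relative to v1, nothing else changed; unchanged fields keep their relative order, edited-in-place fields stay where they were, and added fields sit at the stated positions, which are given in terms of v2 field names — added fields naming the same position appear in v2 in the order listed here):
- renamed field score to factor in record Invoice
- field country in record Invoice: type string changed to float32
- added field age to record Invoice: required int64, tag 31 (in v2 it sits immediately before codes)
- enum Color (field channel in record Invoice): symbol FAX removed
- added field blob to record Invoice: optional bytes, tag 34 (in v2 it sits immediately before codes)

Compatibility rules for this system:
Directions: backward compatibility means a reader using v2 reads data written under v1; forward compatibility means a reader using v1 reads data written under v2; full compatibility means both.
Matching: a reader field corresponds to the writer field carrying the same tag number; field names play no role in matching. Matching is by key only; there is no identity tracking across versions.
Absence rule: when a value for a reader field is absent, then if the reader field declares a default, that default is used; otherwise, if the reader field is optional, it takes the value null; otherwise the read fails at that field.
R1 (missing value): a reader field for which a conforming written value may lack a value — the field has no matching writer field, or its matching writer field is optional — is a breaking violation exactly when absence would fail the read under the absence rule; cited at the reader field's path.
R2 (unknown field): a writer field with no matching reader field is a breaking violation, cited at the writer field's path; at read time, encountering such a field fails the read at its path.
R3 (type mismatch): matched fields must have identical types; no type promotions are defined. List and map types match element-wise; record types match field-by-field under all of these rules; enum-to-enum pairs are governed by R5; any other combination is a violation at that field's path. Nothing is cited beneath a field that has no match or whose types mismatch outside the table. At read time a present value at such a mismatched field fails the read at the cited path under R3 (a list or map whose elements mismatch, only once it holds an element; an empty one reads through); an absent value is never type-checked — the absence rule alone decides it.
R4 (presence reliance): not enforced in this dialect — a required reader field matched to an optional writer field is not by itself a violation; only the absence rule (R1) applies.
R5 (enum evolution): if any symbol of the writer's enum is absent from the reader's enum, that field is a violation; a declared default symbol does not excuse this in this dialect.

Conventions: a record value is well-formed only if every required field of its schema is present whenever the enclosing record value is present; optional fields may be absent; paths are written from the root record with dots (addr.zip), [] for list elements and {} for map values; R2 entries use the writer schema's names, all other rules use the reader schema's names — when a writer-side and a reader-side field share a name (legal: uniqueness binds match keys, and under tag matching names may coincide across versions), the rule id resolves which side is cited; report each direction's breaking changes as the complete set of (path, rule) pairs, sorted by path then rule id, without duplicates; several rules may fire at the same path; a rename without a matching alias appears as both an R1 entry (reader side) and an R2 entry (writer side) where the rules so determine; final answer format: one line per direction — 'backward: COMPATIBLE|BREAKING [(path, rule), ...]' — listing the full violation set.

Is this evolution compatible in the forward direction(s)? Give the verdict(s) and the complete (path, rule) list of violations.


forward: BREAKING [(age, R2), (blob, R2), (country, R3)]

in Invoice below, arrows point writer -> reader
forward analysis of Invoice with v1 as reader and v2 as writer:
  channel <- channel (Color -> Color, writer required)
  codes <- codes (list<int32> -> list<int32>, writer required)
  country <- country (float32 -> string, writer required)
  score <- factor (float32 -> float32, writer required)
  leftover writer field: age
  leftover writer field: blob
  breaking: (age, R2)
  breaking: (blob, R2)
  breaking: (country, R3)
  forward on Invoice therefore BREAKING (3)
the rest of the Invoice diff is inert for this question:
  renamed field score to factor in record Invoice -> no rule fires on it in Invoice's dialect; the asked verdict holds
  enum Color (field channel in record Invoice): symbol FAX removed -> its effect on Invoice is confined to the backward direction, not asked


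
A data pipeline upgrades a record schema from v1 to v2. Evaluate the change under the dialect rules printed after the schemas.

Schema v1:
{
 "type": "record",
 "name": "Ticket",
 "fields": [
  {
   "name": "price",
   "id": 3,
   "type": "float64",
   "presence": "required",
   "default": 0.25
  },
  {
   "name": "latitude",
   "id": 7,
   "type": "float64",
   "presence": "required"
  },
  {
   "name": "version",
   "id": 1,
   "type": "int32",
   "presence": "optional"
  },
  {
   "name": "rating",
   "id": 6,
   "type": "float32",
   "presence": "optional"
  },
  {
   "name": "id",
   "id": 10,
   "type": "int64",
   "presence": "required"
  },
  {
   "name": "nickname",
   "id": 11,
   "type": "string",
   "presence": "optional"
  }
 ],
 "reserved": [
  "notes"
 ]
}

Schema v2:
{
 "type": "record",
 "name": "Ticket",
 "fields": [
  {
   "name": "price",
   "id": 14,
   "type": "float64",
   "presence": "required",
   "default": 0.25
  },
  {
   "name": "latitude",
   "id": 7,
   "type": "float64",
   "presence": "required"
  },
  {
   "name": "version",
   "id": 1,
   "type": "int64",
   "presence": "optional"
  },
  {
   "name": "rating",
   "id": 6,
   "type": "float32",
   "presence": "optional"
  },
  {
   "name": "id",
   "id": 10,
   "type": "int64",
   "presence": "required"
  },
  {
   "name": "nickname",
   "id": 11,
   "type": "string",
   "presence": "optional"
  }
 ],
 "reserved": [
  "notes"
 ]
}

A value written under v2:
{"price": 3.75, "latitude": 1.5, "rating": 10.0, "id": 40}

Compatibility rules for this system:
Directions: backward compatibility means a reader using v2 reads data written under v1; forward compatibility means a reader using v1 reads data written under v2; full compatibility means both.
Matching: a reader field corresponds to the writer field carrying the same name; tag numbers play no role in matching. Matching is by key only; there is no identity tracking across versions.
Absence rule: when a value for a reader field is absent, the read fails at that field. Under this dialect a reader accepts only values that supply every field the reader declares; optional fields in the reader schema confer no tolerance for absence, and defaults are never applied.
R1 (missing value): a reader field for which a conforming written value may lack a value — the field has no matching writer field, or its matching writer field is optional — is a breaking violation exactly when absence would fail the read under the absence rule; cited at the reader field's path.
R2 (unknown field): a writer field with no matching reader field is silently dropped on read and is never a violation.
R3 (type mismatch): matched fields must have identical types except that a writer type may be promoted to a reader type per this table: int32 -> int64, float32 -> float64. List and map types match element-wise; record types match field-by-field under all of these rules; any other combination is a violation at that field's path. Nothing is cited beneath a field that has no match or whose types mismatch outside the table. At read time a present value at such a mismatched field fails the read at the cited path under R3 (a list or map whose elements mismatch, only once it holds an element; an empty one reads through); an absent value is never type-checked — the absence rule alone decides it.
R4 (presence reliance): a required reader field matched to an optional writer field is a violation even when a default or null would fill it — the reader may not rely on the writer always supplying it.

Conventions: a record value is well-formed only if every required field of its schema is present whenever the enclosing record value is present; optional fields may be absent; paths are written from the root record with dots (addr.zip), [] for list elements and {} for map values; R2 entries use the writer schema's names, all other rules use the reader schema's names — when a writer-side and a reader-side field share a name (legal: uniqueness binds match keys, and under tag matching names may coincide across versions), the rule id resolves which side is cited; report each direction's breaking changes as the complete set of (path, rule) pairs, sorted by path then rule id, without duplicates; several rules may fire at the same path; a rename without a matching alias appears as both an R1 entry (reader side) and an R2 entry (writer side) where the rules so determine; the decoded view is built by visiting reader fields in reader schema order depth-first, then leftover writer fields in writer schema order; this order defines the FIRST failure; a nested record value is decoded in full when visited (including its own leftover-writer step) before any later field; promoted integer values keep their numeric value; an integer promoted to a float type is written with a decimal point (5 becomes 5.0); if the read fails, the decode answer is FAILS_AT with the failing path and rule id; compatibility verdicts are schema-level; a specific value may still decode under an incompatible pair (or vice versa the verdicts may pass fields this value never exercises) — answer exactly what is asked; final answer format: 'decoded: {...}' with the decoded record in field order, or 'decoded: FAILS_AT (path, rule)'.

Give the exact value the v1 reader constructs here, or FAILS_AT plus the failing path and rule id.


in Ticket below, arrows point writer -> reader
decode walk for Ticket under reader schema v1:
  price := 3.75
  latitude := 1.5
  read fails at version under R1 (no fill)
  => FAILS_AT (version, R1)
diffs on Ticket not affecting the asked answer:
  field price in record Ticket: tag 3 changed to 14 -> inert under this dialect — no rule fires on Ticket and the result does not move

decoded: FAILS_AT (version, R1)


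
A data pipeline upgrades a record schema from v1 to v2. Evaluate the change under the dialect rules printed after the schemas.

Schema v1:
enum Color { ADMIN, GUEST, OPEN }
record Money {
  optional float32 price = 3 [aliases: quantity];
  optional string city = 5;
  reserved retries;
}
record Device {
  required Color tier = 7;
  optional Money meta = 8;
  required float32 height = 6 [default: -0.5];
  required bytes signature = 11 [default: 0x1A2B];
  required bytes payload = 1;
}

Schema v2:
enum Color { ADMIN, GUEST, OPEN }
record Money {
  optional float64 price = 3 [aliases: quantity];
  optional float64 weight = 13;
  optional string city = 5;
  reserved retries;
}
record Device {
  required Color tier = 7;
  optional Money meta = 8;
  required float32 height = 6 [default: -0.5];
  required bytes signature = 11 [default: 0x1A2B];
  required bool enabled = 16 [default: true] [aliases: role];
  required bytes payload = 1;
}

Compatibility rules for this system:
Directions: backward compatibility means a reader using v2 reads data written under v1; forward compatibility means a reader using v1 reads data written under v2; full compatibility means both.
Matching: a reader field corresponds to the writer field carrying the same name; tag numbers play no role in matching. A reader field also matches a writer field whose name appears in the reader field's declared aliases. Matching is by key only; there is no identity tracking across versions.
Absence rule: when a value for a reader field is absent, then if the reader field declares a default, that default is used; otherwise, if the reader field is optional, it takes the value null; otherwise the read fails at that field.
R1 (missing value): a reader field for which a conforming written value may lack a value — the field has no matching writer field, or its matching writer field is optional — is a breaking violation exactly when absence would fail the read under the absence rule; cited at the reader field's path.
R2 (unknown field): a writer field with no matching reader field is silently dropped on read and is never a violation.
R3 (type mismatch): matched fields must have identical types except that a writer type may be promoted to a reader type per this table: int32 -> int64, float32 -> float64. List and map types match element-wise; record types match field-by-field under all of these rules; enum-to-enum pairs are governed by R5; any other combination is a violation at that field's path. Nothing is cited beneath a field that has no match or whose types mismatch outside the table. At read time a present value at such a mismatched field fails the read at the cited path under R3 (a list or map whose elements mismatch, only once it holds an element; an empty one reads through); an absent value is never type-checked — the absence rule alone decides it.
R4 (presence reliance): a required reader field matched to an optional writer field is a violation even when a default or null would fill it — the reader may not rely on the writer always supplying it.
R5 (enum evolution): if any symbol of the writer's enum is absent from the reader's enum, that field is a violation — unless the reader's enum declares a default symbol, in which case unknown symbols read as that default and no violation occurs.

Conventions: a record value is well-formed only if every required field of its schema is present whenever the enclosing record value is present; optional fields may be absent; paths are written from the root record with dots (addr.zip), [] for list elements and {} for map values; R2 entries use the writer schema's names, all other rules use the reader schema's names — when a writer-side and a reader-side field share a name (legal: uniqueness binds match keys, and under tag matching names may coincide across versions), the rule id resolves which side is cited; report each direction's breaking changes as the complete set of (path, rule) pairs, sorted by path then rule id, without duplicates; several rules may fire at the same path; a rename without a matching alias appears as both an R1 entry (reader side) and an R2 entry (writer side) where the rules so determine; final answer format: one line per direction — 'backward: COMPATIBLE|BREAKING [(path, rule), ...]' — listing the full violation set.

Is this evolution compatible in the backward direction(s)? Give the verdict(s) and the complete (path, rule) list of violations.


arrows below run writer -> reader for Device
backward for Device (reader v2, writer v1):
  tier: paired with writer tier (Color -> Color; writer required)
  meta: paired with writer meta (Money -> Money; writer optional)
  height: paired with writer height (float32 -> float32; writer required)
  signature: paired with writer signature (bytes -> bytes; writer required)
  enabled has no writer counterpart
  payload: paired with writer payload (bytes -> bytes; writer required)
  meta.price: paired with writer meta.price (float32 -> float64; writer optional)
  meta.weight has no writer counterpart
  meta.city: paired with writer meta.city (string -> string; writer optional)
  => backward verdict for Device: COMPATIBLE, no violations
the other Device changes do not affect what is asked:
  added field weight to record Money: optional float64, tag 13 (in v2 it sits immediately before city) -> triggers nothing under Device's printed rules — same verdict
  added field enabled to record Device: required bool, tag 16, default true (in v2 it sits immediately before payload) -> triggers nothing under Device's printed rules — same verdict
  field price in record Money: type float32 changed to float64 -> its effect on Device is confined to the forward direction, not asked

backward: COMPATIBLE []


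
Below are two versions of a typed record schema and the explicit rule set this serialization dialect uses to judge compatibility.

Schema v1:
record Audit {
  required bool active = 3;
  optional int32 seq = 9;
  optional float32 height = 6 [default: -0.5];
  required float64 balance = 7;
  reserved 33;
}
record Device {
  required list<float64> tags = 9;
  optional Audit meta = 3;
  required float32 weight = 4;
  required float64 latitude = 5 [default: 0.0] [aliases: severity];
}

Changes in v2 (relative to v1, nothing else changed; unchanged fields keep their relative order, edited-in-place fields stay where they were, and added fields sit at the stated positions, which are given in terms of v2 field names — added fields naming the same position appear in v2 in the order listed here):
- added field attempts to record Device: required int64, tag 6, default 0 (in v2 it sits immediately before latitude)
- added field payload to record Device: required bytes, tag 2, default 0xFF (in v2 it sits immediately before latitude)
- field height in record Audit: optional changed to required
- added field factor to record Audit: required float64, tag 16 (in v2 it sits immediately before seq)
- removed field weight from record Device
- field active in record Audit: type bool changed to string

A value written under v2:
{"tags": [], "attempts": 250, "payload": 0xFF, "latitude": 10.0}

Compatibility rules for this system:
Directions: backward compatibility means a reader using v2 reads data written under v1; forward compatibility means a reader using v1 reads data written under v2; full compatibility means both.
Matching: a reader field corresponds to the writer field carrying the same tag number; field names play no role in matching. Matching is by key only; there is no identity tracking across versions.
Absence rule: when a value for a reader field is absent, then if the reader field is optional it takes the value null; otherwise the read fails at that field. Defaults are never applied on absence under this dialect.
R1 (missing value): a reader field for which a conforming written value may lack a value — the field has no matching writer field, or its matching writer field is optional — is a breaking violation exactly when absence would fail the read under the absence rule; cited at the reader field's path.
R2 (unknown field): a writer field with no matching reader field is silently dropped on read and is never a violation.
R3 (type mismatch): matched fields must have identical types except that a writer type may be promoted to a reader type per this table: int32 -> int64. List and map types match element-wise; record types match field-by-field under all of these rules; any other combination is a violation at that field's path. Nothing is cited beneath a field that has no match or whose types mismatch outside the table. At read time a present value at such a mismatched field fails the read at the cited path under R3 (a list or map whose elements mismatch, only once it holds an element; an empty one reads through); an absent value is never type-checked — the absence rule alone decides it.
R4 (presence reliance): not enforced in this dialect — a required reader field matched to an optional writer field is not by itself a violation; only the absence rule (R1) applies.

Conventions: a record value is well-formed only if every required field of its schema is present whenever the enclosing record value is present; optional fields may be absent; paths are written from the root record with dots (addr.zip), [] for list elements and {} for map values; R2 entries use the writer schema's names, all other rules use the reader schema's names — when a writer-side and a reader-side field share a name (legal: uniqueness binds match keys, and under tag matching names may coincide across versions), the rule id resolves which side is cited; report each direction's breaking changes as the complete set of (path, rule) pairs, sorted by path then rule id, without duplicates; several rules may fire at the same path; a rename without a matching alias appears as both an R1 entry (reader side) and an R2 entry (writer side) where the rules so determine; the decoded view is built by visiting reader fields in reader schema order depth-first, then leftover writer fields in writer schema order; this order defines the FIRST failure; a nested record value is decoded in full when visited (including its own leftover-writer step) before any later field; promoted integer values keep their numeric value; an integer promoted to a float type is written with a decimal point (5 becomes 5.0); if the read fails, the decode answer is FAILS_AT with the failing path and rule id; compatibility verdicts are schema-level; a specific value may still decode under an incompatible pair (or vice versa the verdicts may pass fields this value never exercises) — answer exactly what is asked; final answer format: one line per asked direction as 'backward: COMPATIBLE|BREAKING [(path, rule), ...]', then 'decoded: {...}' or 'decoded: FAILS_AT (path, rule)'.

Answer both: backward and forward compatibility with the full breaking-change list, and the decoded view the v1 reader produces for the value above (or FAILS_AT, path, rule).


arrows below run writer -> reader for Device
backward analysis of Device with v2 as reader and v1 as writer:
  tags: paired with writer tags (list<float64> -> list<float64>; writer required)
  meta: paired with writer meta (Audit -> Audit; writer optional)
  attempts has no writer counterpart
  payload has no writer counterpart
  latitude: paired with writer latitude (float64 -> float64; writer required)
  writer field weight has no reader counterpart
  meta.active: paired with writer meta.active (bool -> string; writer required)
  meta.factor has no writer counterpart
  meta.seq: paired with writer meta.seq (int32 -> int32; writer optional)
  meta.height: paired with writer meta.height (float32 -> float32; writer optional)
  meta.balance: paired with writer meta.balance (float64 -> float64; writer required)
  breaking: (attempts, R1)
  breaking: (meta.active, R3)
  breaking: (meta.factor, R1)
  breaking: (meta.height, R1)
  breaking: (payload, R1)
  backward on Device therefore BREAKING (5)
forward analysis of Device with v1 as reader and v2 as writer:
  tags: paired with writer tags (list<float64> -> list<float64>; writer required)
  meta: paired with writer meta (Audit -> Audit; writer optional)
  weight has no writer counterpart
  latitude: paired with writer latitude (float64 -> float64; writer required)
  writer field attempts has no reader counterpart
  writer field payload has no reader counterpart
  meta.active: paired with writer meta.active (string -> bool; writer required)
  meta.seq: paired with writer meta.seq (int32 -> int32; writer optional)
  meta.height: paired with writer meta.height (float32 -> float32; writer required)
  meta.balance: paired with writer meta.balance (float64 -> float64; writer required)
  writer field meta.factor has no reader counterpart
  breaking: (meta.active, R3)
  breaking: (weight, R1)
  forward on Device therefore BREAKING (2)
decoding the Device value with the v1 reader:
  tags := []
  meta := null (not supplied -> null)
  read fails at weight under R1 (no fill)
  => FAILS_AT (weight, R1)

backward: BREAKING [(attempts, R1), (meta.active, R3), (meta.factor, R1), (meta.height, R1), (payload, R1)]; forward: BREAKING [(meta.active, R3), (weight, R1)]; decoded: FAILS_AT (weight, R1)


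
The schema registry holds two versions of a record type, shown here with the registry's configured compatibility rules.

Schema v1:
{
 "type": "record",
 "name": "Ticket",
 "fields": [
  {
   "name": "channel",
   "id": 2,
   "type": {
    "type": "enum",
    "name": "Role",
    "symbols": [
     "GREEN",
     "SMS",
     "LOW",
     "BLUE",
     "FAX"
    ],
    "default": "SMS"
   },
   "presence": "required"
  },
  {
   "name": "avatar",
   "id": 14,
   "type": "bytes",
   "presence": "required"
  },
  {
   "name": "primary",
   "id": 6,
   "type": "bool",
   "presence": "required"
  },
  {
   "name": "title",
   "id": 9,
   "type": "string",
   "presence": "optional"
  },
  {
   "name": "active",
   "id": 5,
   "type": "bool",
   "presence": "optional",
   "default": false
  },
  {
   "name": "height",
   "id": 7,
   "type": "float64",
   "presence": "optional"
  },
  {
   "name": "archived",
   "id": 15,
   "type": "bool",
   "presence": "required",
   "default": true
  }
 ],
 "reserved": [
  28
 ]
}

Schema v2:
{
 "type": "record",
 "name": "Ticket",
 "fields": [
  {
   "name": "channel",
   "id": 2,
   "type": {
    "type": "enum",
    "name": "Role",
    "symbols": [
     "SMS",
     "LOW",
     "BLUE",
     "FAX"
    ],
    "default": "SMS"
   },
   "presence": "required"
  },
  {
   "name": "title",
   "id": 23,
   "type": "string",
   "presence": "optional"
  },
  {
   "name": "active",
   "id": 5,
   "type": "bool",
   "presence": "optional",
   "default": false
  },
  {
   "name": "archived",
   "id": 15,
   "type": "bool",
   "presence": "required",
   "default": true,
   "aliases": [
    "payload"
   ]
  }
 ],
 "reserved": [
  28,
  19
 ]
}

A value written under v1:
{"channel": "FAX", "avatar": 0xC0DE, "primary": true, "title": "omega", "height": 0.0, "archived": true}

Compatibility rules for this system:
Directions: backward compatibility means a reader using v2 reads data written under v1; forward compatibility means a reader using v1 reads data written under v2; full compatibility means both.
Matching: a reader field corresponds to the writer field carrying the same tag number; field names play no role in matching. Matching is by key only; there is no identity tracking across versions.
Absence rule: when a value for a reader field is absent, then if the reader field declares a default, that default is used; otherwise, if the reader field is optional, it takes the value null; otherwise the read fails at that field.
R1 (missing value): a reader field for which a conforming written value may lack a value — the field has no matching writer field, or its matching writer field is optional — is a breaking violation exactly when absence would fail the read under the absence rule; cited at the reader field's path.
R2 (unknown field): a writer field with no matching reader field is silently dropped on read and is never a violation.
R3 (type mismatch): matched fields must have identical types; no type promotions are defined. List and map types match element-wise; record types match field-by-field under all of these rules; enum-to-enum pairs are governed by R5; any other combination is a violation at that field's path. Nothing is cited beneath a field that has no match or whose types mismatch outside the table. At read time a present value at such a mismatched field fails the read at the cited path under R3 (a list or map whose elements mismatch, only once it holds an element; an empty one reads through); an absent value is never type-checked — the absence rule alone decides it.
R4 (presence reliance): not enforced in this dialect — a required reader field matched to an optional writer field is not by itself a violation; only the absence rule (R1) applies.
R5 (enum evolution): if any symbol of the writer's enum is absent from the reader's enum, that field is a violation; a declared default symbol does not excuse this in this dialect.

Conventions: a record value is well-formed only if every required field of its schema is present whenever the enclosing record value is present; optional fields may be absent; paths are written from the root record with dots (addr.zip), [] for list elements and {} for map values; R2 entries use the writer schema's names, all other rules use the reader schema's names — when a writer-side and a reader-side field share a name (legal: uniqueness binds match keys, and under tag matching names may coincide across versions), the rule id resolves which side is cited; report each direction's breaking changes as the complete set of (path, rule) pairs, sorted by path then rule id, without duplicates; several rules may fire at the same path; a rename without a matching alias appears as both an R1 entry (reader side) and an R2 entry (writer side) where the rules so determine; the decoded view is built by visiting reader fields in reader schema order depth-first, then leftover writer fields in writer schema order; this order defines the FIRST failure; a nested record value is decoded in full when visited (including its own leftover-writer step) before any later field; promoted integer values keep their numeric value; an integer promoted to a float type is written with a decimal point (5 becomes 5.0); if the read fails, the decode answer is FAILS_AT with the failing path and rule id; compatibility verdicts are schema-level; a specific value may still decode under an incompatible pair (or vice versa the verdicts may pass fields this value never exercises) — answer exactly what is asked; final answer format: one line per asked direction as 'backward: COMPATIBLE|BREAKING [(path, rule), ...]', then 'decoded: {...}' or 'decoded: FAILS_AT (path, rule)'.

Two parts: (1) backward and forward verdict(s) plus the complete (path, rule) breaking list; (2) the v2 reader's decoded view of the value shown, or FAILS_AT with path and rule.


arrows below run writer -> reader for Ticket
checking backward for Ticket: reader v2 against writer v1:
  writer required, Role -> Role: reader channel maps from writer channel
  title: no writer-side match
  writer optional, bool -> bool: reader active maps from writer active
  writer required, bool -> bool: reader archived maps from writer archived
  leftover writer field: avatar
  leftover writer field: primary
  leftover writer field: title
  leftover writer field: height
  violation R5 at channel
  => 1 violation(s): backward is BREAKING for Ticket
checking forward for Ticket: reader v1 against writer v2:
  writer required, Role -> Role: reader channel maps from writer channel
  avatar: no writer-side match
  primary: no writer-side match
  title: no writer-side match
  writer optional, bool -> bool: reader active maps from writer active
  height: no writer-side match
  writer required, bool -> bool: reader archived maps from writer archived
  leftover writer field: title
  violation R1 at avatar
  violation R1 at primary
  => 2 violation(s): forward is BREAKING for Ticket
decoding the Ticket value with the v2 reader:
  channel := "FAX"
  title := null (not supplied -> null)
  active := false (no value, default fills)
  archived := true
  writer avatar: unmatched, discarded
  writer primary: unmatched, discarded
  writer title: unmatched, discarded
  writer height: unmatched, discarded
  => decoded: {"channel": "FAX", "title": null, "active": false, "archived": true}

backward: BREAKING [(channel, R5)]; forward: BREAKING [(avatar, R1), (primary, R1)]; decoded: {"channel": "FAX", "title": null, "active": false, "archived": true}
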